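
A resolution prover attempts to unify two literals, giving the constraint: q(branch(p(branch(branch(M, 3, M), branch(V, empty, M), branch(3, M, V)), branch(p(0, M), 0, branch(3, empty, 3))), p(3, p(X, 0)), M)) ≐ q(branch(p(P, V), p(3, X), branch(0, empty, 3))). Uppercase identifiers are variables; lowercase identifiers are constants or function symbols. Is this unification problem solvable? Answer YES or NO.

NO

Decompose q/1: branch(p(branch(branch(M, 3, M), branch(V, empty, M), branch(3, M, V)), branch(p(0, M), 0, branch(3, empty, 3))), p(3, p(X, 0)), M) ≐ branch(p(P, V), p(3, X), branch(0, empty, 3)).
Decompose branch/3: p(branch(branch(M, 3, M), branch(V, empty, M), branch(3, M, V)), branch(p(0, M), 0, branch(3, empty, 3))) ≐ p(P, V),  p(3, p(X, 0)) ≐ p(3, X),  M ≐ branch(0, empty, 3).
Decompose p/2: branch(branch(M, 3, M), branch(V, empty, M), branch(3, M, V)) ≐ P,  branch(p(0, M), 0, branch(3, empty, 3)) ≐ V.
Bind P := branch(branch(M, 3, M), branch(V, empty, M), branch(3, M, V)); no other remaining equation mentions P.
Bind V := branch(p(0, M), 0, branch(3, empty, 3)); no other remaining equation mentions V. Substituting into the earlier binding gives P := branch(branch(M, 3, M), branch(branch(p(0, M), 0, branch(3, empty, 3)), empty, M), branch(3, M, branch(p(0, M), 0, branch(3, empty, 3)))).
Decompose p/2: 3 ≐ 3,  p(X, 0) ≐ X.
Delete trivial equation 3 ≐ 3.
Occurs check fails: X occurs in p(X, 0); the equation X ≐ p(X, 0) has no finite solution.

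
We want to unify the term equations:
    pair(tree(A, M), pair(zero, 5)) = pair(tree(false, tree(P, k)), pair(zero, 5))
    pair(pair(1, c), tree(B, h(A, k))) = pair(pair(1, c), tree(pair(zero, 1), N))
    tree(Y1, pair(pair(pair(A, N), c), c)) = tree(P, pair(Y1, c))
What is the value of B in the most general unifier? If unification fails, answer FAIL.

pair(zero, 1)

Decompose pair/2: tree(A, M) = tree(false, tree(P, k)),  pair(zero, 5) = pair(zero, 5).
Decompose tree/2: A = false,  M = tree(P, k).
Bind A := false; substituting into the 2 remaining equations that mention A gives: pair(pair(1, c), tree(B, h(false, k))) = pair(pair(1, c), tree(pair(zero, 1), N)),  tree(Y1, pair(pair(pair(false, N), c), c)) = tree(P, pair(Y1, c)).
Bind M := tree(P, k); no other remaining equation mentions M.
Delete trivial equation pair(zero, 5) = pair(zero, 5).
Decompose pair/2: pair(1, c) = pair(1, c),  tree(B, h(false, k)) = tree(pair(zero, 1), N).
Delete trivial equation pair(1, c) = pair(1, c).
Decompose tree/2: B = pair(zero, 1),  h(false, k) = N.
Bind B := pair(zero, 1); no other remaining equation mentions B.
Bind N := h(false, k); substituting into the remaining equation gives: tree(Y1, pair(pair(pair(false, h(false, k)), c), c)) = tree(P, pair(Y1, c)).
Decompose tree/2: Y1 = P,  pair(pair(pair(false, h(false, k)), c), c) = pair(Y1, c).
Bind Y1 := P; substituting into the remaining equation gives: pair(pair(pair(false, h(false, k)), c), c) = pair(P, c).
Decompose pair/2: pair(pair(false, h(false, k)), c) = P,  c = c.
Bind P := pair(pair(false, h(false, k)), c); no other remaining equation mentions P. Substituting into the earlier bindings gives M := tree(pair(pair(false, h(false, k)), c), k), Y1 := pair(pair(false, h(false, k)), c).
Delete trivial equation c = c.
MGU = { A -> false, M -> tree(pair(pair(false, h(false, k)), c), k), B -> pair(zero, 1), N -> h(false, k), Y1 -> pair(pair(false, h(false, k)), c), P -> pair(pair(false, h(false, k)), c) }, so B -> pair(zero, 1).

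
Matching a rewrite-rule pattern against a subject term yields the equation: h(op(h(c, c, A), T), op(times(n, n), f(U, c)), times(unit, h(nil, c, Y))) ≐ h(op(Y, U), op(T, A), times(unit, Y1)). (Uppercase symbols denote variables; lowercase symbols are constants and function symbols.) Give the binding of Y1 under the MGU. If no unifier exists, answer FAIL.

h(nil, c, h(c, c, f(times(n, n), c)))

Decompose h/3: op(h(c, c, A), T) ≐ op(Y, U),  op(times(n, n), f(U, c)) ≐ op(T, A),  times(unit, h(nil, c, Y)) ≐ times(unit, Y1).
Decompose op/2: h(c, c, A) ≐ Y,  T ≐ U.
Bind Y := h(c, c, A); substituting into the one remaining equation that mentions Y gives: times(unit, h(nil, c, h(c, c, A))) ≐ times(unit, Y1).
Bind T := U; substituting into the one remaining equation that mentions T gives: op(times(n, n), f(U, c)) ≐ op(U, A).
Decompose op/2: times(n, n) ≐ U,  f(U, c) ≐ A.
Bind U := times(n, n); substituting into the one remaining equation that mentions U gives: f(times(n, n), c) ≐ A. Substituting into the earlier binding gives T := times(n, n).
Bind A := f(times(n, n), c); substituting into the remaining equation gives: times(unit, h(nil, c, h(c, c, f(times(n, n), c)))) ≐ times(unit, Y1). Substituting into the earlier binding gives Y := h(c, c, f(times(n, n), c)).
Decompose times/2: unit ≐ unit,  h(nil, c, h(c, c, f(times(n, n), c))) ≐ Y1.
Delete trivial equation unit ≐ unit.
Bind Y1 := h(nil, c, h(c, c, f(times(n, n), c))).
MGU = { Y := h(c, c, f(times(n, n), c)), T := times(n, n), U := times(n, n), A := f(times(n, n), c), Y1 := h(nil, c, h(c, c, f(times(n, n), c))) }, so Y1 := h(nil, c, h(c, c, f(times(n, n), c))).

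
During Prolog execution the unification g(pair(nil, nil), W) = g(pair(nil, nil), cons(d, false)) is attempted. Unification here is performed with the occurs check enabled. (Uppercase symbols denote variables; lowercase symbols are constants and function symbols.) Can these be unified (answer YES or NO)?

Decompose g/2: pair(nil, nil) = pair(nil, nil),  W = cons(d, false).
Delete trivial equation pair(nil, nil) = pair(nil, nil).
Bind W := cons(d, false).
No equations remain and no clash or occurs-check failure arose, so a unifier exists.

YES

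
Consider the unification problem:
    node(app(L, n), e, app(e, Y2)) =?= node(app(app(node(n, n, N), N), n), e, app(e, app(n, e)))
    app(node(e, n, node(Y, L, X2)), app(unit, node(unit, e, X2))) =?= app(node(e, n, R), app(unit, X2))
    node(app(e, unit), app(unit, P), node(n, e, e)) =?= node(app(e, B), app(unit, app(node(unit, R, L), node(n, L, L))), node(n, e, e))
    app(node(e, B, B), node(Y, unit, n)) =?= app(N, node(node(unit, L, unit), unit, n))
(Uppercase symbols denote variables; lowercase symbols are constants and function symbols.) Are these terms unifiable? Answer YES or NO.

NO

Decompose node/3: app(L, n) =?= app(app(node(n, n, N), N), n),  e =?= e,  app(e, Y2) =?= app(e, app(n, e)).
Decompose app/2: L =?= app(node(n, n, N), N),  n =?= n.
Bind L := app(node(n, n, N), N); substituting into the 3 remaining equations that mention L gives: app(node(e, n, node(Y, app(node(n, n, N), N), X2)), app(unit, node(unit, e, X2))) =?= app(node(e, n, R), app(unit, X2)),  node(app(e, unit), app(unit, P), node(n, e, e)) =?= node(app(e, B), app(unit, app(node(unit, R, app(node(n, n, N), N)), node(n, app(node(n, n, N), N), app(node(n, n, N), N)))), node(n, e, e)),  app(node(e, B, B), node(Y, unit, n)) =?= app(N, node(node(unit, app(node(n, n, N), N), unit), unit, n)).
Delete trivial equation n =?= n.
Delete trivial equation e =?= e.
Decompose app/2: e =?= e,  Y2 =?= app(n, e).
Delete trivial equation e =?= e.
Bind Y2 := app(n, e); no other remaining equation mentions Y2.
Decompose app/2: node(e, n, node(Y, app(node(n, n, N), N), X2)) =?= node(e, n, R),  app(unit, node(unit, e, X2)) =?= app(unit, X2).
Decompose node/3: e =?= e,  n =?= n,  node(Y, app(node(n, n, N), N), X2) =?= R.
Delete trivial equation e =?= e.
Delete trivial equation n =?= n.
Bind R := node(Y, app(node(n, n, N), N), X2); substituting into the one remaining equation that mentions R gives: node(app(e, unit), app(unit, P), node(n, e, e)) =?= node(app(e, B), app(unit, app(node(unit, node(Y, app(node(n, n, N), N), X2), app(node(n, n, N), N)), node(n, app(node(n, n, N), N), app(node(n, n, N), N)))), node(n, e, e)).
Decompose app/2: unit =?= unit,  node(unit, e, X2) =?= X2.
Delete trivial equation unit =?= unit.
Occurs check fails: X2 occurs in node(unit, e, X2); the equation X2 =?= node(unit, e, X2) has no finite solution.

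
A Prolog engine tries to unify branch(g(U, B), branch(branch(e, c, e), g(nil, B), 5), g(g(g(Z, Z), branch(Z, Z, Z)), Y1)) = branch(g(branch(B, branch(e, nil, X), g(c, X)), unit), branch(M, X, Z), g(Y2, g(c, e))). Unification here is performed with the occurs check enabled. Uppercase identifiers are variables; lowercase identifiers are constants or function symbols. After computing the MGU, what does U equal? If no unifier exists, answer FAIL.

branch(unit, branch(e, nil, g(nil, unit)), g(c, g(nil, unit)))

Decompose branch/3: g(U, B) = g(branch(B, branch(e, nil, X), g(c, X)), unit),  branch(branch(e, c, e), g(nil, B), 5) = branch(M, X, Z),  g(g(g(Z, Z), branch(Z, Z, Z)), Y1) = g(Y2, g(c, e)).
Decompose g/2: U = branch(B, branch(e, nil, X), g(c, X)),  B = unit.
Bind U := branch(B, branch(e, nil, X), g(c, X)); no other remaining equation mentions U.
Bind B := unit; substituting into the one remaining equation that mentions B gives: branch(branch(e, c, e), g(nil, unit), 5) = branch(M, X, Z). Substituting into the earlier binding gives U := branch(unit, branch(e, nil, X), g(c, X)).
Decompose branch/3: branch(e, c, e) = M,  g(nil, unit) = X,  5 = Z.
Bind M := branch(e, c, e); no other remaining equation mentions M.
Bind X := g(nil, unit); no other remaining equation mentions X. Substituting into the earlier binding gives U := branch(unit, branch(e, nil, g(nil, unit)), g(c, g(nil, unit))).
Bind Z := 5; substituting into the remaining equation gives: g(g(g(5, 5), branch(5, 5, 5)), Y1) = g(Y2, g(c, e)).
Decompose g/2: g(g(5, 5), branch(5, 5, 5)) = Y2,  Y1 = g(c, e).
Bind Y2 := g(g(5, 5), branch(5, 5, 5)); no other remaining equation mentions Y2.
Bind Y1 := g(c, e).
MGU = { U -> branch(unit, branch(e, nil, g(nil, unit)), g(c, g(nil, unit))), B -> unit, M -> branch(e, c, e), X -> g(nil, unit), Z -> 5, Y2 -> g(g(5, 5), branch(5, 5, 5)), Y1 -> g(c, e) }, so U -> branch(unit, branch(e, nil, g(nil, unit)), g(c, g(nil, unit))).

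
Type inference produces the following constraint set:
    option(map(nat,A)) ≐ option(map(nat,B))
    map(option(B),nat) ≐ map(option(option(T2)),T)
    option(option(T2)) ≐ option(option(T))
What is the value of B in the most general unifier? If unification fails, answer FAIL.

option(nat)

Decompose option/1: map(nat,A) ≐ map(nat,B).
Decompose map/2: nat ≐ nat,  A ≐ B.
Delete trivial equation nat ≐ nat.
Bind A := B; no other remaining equation mentions A.
Decompose map/2: option(B) ≐ option(option(T2)),  nat ≐ T.
Decompose option/1: B ≐ option(T2).
Bind B := option(T2); no other remaining equation mentions B. Substituting into the earlier binding gives A := option(T2).
Bind T := nat; substituting into the remaining equation gives: option(option(T2)) ≐ option(option(nat)).
Decompose option/1: option(T2) ≐ option(nat).
Decompose option/1: T2 ≐ nat.
Bind T2 := nat. Substituting into the earlier bindings gives A := option(nat), B := option(nat).
MGU = { A ↦ option(nat), B ↦ option(nat), T ↦ nat, T2 ↦ nat }, so B ↦ option(nat).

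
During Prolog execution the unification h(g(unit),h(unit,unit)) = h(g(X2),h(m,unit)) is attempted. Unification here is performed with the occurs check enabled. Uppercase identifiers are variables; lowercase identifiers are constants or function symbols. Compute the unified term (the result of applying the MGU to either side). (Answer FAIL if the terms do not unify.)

FAIL

Decompose h/2: g(unit) = g(X2),  h(unit,unit) = h(m,unit).
Decompose g/1: unit = X2.
Bind X2 := unit; no other remaining equation mentions X2.
Decompose h/2: unit = m,  unit = unit.
Clash: constants unit and m differ; no unifier exists.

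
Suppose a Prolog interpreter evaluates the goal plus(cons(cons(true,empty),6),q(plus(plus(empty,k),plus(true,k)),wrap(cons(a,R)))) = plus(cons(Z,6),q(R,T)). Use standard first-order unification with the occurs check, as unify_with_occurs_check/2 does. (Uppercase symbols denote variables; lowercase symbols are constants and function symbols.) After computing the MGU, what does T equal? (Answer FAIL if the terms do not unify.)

Decompose plus/2: cons(cons(true,empty),6) = cons(Z,6),  q(plus(plus(empty,k),plus(true,k)),wrap(cons(a,R))) = q(R,T).
Decompose cons/2: cons(true,empty) = Z,  6 = 6.
Bind Z := cons(true,empty); no other remaining equation mentions Z.
Delete trivial equation 6 = 6.
Decompose q/2: plus(plus(empty,k),plus(true,k)) = R,  wrap(cons(a,R)) = T.
Bind R := plus(plus(empty,k),plus(true,k)); substituting into the remaining equation gives: wrap(cons(a,plus(plus(empty,k),plus(true,k)))) = T.
Bind T := wrap(cons(a,plus(plus(empty,k),plus(true,k)))).
MGU = { Z ↦ cons(true,empty), R ↦ plus(plus(empty,k),plus(true,k)), T ↦ wrap(cons(a,plus(plus(empty,k),plus(true,k)))) }, so T ↦ wrap(cons(a,plus(plus(empty,k),plus(true,k)))).

wrap(cons(a,plus(plus(empty,k),plus(true,k))))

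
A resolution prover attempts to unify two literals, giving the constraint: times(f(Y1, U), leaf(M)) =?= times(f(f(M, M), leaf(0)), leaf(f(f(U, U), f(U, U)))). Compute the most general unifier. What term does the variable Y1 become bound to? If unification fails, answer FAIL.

Decompose times/2: f(Y1, U) =?= f(f(M, M), leaf(0)),  leaf(M) =?= leaf(f(f(U, U), f(U, U))).
Decompose f/2: Y1 =?= f(M, M),  U =?= leaf(0).
Bind Y1 := f(M, M); no other remaining equation mentions Y1.
Bind U := leaf(0); substituting into the remaining equation gives: leaf(M) =?= leaf(f(f(leaf(0), leaf(0)), f(leaf(0), leaf(0)))).
Decompose leaf/1: M =?= f(f(leaf(0), leaf(0)), f(leaf(0), leaf(0))).
Bind M := f(f(leaf(0), leaf(0)), f(leaf(0), leaf(0))). Substituting into the earlier binding gives Y1 := f(f(f(leaf(0), leaf(0)), f(leaf(0), leaf(0))), f(f(leaf(0), leaf(0)), f(leaf(0), leaf(0)))).
MGU = { Y1 ↦ f(f(f(leaf(0), leaf(0)), f(leaf(0), leaf(0))), f(f(leaf(0), leaf(0)), f(leaf(0), leaf(0)))), U ↦ leaf(0), M ↦ f(f(leaf(0), leaf(0)), f(leaf(0), leaf(0))) }, so Y1 ↦ f(f(f(leaf(0), leaf(0)), f(leaf(0), leaf(0))), f(f(leaf(0), leaf(0)), f(leaf(0), leaf(0)))).

f(f(f(leaf(0), leaf(0)), f(leaf(0), leaf(0))), f(f(leaf(0), leaf(0)), f(leaf(0), leaf(0))))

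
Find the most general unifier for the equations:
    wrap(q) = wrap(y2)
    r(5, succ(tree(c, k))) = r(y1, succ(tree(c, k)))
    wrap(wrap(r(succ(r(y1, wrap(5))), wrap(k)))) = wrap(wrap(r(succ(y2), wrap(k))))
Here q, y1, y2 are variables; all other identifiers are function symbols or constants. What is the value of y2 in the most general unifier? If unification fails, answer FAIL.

r(5, wrap(5))

Decompose wrap/1: q = y2.
Bind q := y2; no other remaining equation mentions q.
Decompose r/2: 5 = y1,  succ(tree(c, k)) = succ(tree(c, k)).
Bind y1 := 5; substituting into the one remaining equation that mentions y1 gives: wrap(wrap(r(succ(r(5, wrap(5))), wrap(k)))) = wrap(wrap(r(succ(y2), wrap(k)))).
Delete trivial equation succ(tree(c, k)) = succ(tree(c, k)).
Decompose wrap/1: wrap(r(succ(r(5, wrap(5))), wrap(k))) = wrap(r(succ(y2), wrap(k))).
Decompose wrap/1: r(succ(r(5, wrap(5))), wrap(k)) = r(succ(y2), wrap(k)).
Decompose r/2: succ(r(5, wrap(5))) = succ(y2),  wrap(k) = wrap(k).
Decompose succ/1: r(5, wrap(5)) = y2.
Bind y2 := r(5, wrap(5)); no other remaining equation mentions y2. Substituting into the earlier binding gives q := r(5, wrap(5)).
Delete trivial equation wrap(k) = wrap(k).
MGU = { q := r(5, wrap(5)), y1 := 5, y2 := r(5, wrap(5)) }, so y2 := r(5, wrap(5)).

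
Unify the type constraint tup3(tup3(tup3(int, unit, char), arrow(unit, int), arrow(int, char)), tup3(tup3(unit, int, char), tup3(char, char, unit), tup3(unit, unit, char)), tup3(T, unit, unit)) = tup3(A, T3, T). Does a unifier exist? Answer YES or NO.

Decompose tup3/3: tup3(tup3(int, unit, char), arrow(unit, int), arrow(int, char)) = A,  tup3(tup3(unit, int, char), tup3(char, char, unit), tup3(unit, unit, char)) = T3,  tup3(T, unit, unit) = T.
Bind A := tup3(tup3(int, unit, char), arrow(unit, int), arrow(int, char)); no other remaining equation mentions A.
Bind T3 := tup3(tup3(unit, int, char), tup3(char, char, unit), tup3(unit, unit, char)); no other remaining equation mentions T3.
Occurs check fails: T occurs in tup3(T, unit, unit); the equation T = tup3(T, unit, unit) has no finite solution.

NO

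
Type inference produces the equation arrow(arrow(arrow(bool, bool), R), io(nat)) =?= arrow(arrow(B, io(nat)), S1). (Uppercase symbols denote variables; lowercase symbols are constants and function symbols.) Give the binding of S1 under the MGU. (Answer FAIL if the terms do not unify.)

io(nat)

Decompose arrow/2: arrow(arrow(bool, bool), R) =?= arrow(B, io(nat)),  io(nat) =?= S1.
Decompose arrow/2: arrow(bool, bool) =?= B,  R =?= io(nat).
Bind B := arrow(bool, bool); no other remaining equation mentions B.
Bind R := io(nat); no other remaining equation mentions R.
Bind S1 := io(nat).
MGU = { B -> arrow(bool, bool), R -> io(nat), S1 -> io(nat) }, so S1 -> io(nat).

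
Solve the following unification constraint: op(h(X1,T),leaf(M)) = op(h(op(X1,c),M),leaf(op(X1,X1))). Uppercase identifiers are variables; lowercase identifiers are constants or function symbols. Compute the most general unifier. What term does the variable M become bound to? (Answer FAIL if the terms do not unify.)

FAIL

Decompose op/2: h(X1,T) = h(op(X1,c),M),  leaf(M) = leaf(op(X1,X1)).
Decompose h/2: X1 = op(X1,c),  T = M.
Occurs check fails: X1 occurs in op(X1,c); the equation X1 = op(X1,c) has no finite solution.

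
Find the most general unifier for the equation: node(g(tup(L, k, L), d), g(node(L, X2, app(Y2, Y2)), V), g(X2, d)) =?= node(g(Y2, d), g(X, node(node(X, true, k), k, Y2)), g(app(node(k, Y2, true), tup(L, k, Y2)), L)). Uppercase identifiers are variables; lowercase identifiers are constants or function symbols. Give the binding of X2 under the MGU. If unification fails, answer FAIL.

app(node(k, tup(d, k, d), true), tup(d, k, tup(d, k, d)))

Decompose node/3: g(tup(L, k, L), d) =?= g(Y2, d),  g(node(L, X2, app(Y2, Y2)), V) =?= g(X, node(node(X, true, k), k, Y2)),  g(X2, d) =?= g(app(node(k, Y2, true), tup(L, k, Y2)), L).
Decompose g/2: tup(L, k, L) =?= Y2,  d =?= d.
Bind Y2 := tup(L, k, L); substituting into the 2 remaining equations that mention Y2 gives: g(node(L, X2, app(tup(L, k, L), tup(L, k, L))), V) =?= g(X, node(node(X, true, k), k, tup(L, k, L))),  g(X2, d) =?= g(app(node(k, tup(L, k, L), true), tup(L, k, tup(L, k, L))), L).
Delete trivial equation d =?= d.
Decompose g/2: node(L, X2, app(tup(L, k, L), tup(L, k, L))) =?= X,  V =?= node(node(X, true, k), k, tup(L, k, L)).
Bind X := node(L, X2, app(tup(L, k, L), tup(L, k, L))); substituting into the one remaining equation that mentions X gives: V =?= node(node(node(L, X2, app(tup(L, k, L), tup(L, k, L))), true, k), k, tup(L, k, L)).
Bind V := node(node(node(L, X2, app(tup(L, k, L), tup(L, k, L))), true, k), k, tup(L, k, L)); no other remaining equation mentions V.
Decompose g/2: X2 =?= app(node(k, tup(L, k, L), true), tup(L, k, tup(L, k, L))),  d =?= L.
Bind X2 := app(node(k, tup(L, k, L), true), tup(L, k, tup(L, k, L))); no other remaining equation mentions X2. Substituting into the earlier bindings gives X := node(L, app(node(k, tup(L, k, L), true), tup(L, k, tup(L, k, L))), app(tup(L, k, L), tup(L, k, L))), V := node(node(node(L, app(node(k, tup(L, k, L), true), tup(L, k, tup(L, k, L))), app(tup(L, k, L), tup(L, k, L))), true, k), k, tup(L, k, L)).
Bind L := d. Substituting into the earlier bindings gives Y2 := tup(d, k, d), X := node(d, app(node(k, tup(d, k, d), true), tup(d, k, tup(d, k, d))), app(tup(d, k, d), tup(d, k, d))), V := node(node(node(d, app(node(k, tup(d, k, d), true), tup(d, k, tup(d, k, d))), app(tup(d, k, d), tup(d, k, d))), true, k), k, tup(d, k, d)), X2 := app(node(k, tup(d, k, d), true), tup(d, k, tup(d, k, d))).
MGU = { Y2 -> tup(d, k, d), X -> node(d, app(node(k, tup(d, k, d), true), tup(d, k, tup(d, k, d))), app(tup(d, k, d), tup(d, k, d))), V -> node(node(node(d, app(node(k, tup(d, k, d), true), tup(d, k, tup(d, k, d))), app(tup(d, k, d), tup(d, k, d))), true, k), k, tup(d, k, d)), X2 -> app(node(k, tup(d, k, d), true), tup(d, k, tup(d, k, d))), L -> d }, so X2 -> app(node(k, tup(d, k, d), true), tup(d, k, tup(d, k, d))).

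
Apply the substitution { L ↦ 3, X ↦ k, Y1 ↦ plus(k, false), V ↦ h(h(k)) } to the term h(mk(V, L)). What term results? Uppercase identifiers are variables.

Replace each occurrence of L with 3.
Replace each occurrence of V with h(h(k)).
Result: h(mk(h(h(k)), 3)).

h(mk(h(h(k)), 3))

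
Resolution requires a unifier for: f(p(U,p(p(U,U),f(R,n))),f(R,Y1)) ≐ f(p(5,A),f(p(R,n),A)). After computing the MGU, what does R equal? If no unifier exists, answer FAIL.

FAIL

Decompose f/2: p(U,p(p(U,U),f(R,n))) ≐ p(5,A),  f(R,Y1) ≐ f(p(R,n),A).
Decompose p/2: U ≐ 5,  p(p(U,U),f(R,n)) ≐ A.
Bind U := 5; substituting into the one remaining equation that mentions U gives: p(p(5,5),f(R,n)) ≐ A.
Bind A := p(p(5,5),f(R,n)); substituting into the remaining equation gives: f(R,Y1) ≐ f(p(R,n),p(p(5,5),f(R,n))).
Decompose f/2: R ≐ p(R,n),  Y1 ≐ p(p(5,5),f(R,n)).
Occurs check fails: R occurs in p(R,n); the equation R ≐ p(R,n) has no finite solution.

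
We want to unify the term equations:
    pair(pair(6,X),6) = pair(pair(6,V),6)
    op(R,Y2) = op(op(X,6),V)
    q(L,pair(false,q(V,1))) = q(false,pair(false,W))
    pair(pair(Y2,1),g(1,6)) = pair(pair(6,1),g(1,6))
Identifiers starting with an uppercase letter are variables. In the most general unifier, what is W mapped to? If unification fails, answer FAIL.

q(6,1)

Decompose pair/2: pair(6,X) = pair(6,V),  6 = 6.
Decompose pair/2: 6 = 6,  X = V.
Delete trivial equation 6 = 6.
Bind X := V; substituting into the one remaining equation that mentions X gives: op(R,Y2) = op(op(V,6),V).
Delete trivial equation 6 = 6.
Decompose op/2: R = op(V,6),  Y2 = V.
Bind R := op(V,6); no other remaining equation mentions R.
Bind Y2 := V; substituting into the one remaining equation that mentions Y2 gives: pair(pair(V,1),g(1,6)) = pair(pair(6,1),g(1,6)).
Decompose q/2: L = false,  pair(false,q(V,1)) = pair(false,W).
Bind L := false; no other remaining equation mentions L.
Decompose pair/2: false = false,  q(V,1) = W.
Delete trivial equation false = false.
Bind W := q(V,1); no other remaining equation mentions W.
Decompose pair/2: pair(V,1) = pair(6,1),  g(1,6) = g(1,6).
Decompose pair/2: V = 6,  1 = 1.
Bind V := 6; no other remaining equation mentions V. Substituting into the earlier bindings gives X := 6, R := op(6,6), Y2 := 6, W := q(6,1).
Delete trivial equation 1 = 1.
Delete trivial equation g(1,6) = g(1,6).
MGU = { X := 6, R := op(6,6), Y2 := 6, L := false, W := q(6,1), V := 6 }, so W := q(6,1).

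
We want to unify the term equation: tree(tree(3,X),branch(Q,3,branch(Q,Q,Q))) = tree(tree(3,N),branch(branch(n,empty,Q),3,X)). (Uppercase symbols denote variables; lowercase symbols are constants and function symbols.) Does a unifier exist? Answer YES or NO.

Decompose tree/2: tree(3,X) = tree(3,N),  branch(Q,3,branch(Q,Q,Q)) = branch(branch(n,empty,Q),3,X).
Decompose tree/2: 3 = 3,  X = N.
Delete trivial equation 3 = 3.
Bind X := N; substituting into the remaining equation gives: branch(Q,3,branch(Q,Q,Q)) = branch(branch(n,empty,Q),3,N).
Decompose branch/3: Q = branch(n,empty,Q),  3 = 3,  branch(Q,Q,Q) = N.
Occurs check fails: Q occurs in branch(n,empty,Q); the equation Q = branch(n,empty,Q) has no finite solution.

NO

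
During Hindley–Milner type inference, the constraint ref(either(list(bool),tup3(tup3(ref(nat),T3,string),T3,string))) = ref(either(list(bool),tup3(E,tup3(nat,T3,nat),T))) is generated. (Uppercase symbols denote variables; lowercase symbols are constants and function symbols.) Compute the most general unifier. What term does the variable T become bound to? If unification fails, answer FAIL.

FAIL

Decompose ref/1: either(list(bool),tup3(tup3(ref(nat),T3,string),T3,string)) = either(list(bool),tup3(E,tup3(nat,T3,nat),T)).
Decompose either/2: list(bool) = list(bool),  tup3(tup3(ref(nat),T3,string),T3,string) = tup3(E,tup3(nat,T3,nat),T).
Delete trivial equation list(bool) = list(bool).
Decompose tup3/3: tup3(ref(nat),T3,string) = E,  T3 = tup3(nat,T3,nat),  string = T.
Bind E := tup3(ref(nat),T3,string); no other remaining equation mentions E.
Occurs check fails: T3 occurs in tup3(nat,T3,nat); the equation T3 = tup3(nat,T3,nat) has no finite solution.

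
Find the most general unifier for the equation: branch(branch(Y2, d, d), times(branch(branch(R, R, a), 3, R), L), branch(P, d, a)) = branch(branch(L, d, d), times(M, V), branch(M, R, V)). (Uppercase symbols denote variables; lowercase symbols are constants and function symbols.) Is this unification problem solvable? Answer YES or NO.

YES

Decompose branch/3: branch(Y2, d, d) = branch(L, d, d),  times(branch(branch(R, R, a), 3, R), L) = times(M, V),  branch(P, d, a) = branch(M, R, V).
Decompose branch/3: Y2 = L,  d = d,  d = d.
Bind Y2 := L; no other remaining equation mentions Y2.
Delete trivial equation d = d.
Delete trivial equation d = d.
Decompose times/2: branch(branch(R, R, a), 3, R) = M,  L = V.
Bind M := branch(branch(R, R, a), 3, R); substituting into the one remaining equation that mentions M gives: branch(P, d, a) = branch(branch(branch(R, R, a), 3, R), R, V).
Bind L := V; no other remaining equation mentions L. Substituting into the earlier binding gives Y2 := V.
Decompose branch/3: P = branch(branch(R, R, a), 3, R),  d = R,  a = V.
Bind P := branch(branch(R, R, a), 3, R); no other remaining equation mentions P.
Bind R := d; no other remaining equation mentions R. Substituting into the earlier bindings gives M := branch(branch(d, d, a), 3, d), P := branch(branch(d, d, a), 3, d).
Bind V := a. Substituting into the earlier bindings gives Y2 := a, L := a.
No equations remain and no clash or occurs-check failure arose, so a unifier exists.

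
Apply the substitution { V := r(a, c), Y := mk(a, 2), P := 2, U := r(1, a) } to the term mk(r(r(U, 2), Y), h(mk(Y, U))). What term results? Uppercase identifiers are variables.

Replace each occurrence of Y with mk(a, 2).
Replace each occurrence of U with r(1, a).
Result: mk(r(r(r(1, a), 2), mk(a, 2)), h(mk(mk(a, 2), r(1, a)))).

mk(r(r(r(1, a), 2), mk(a, 2)), h(mk(mk(a, 2), r(1, a))))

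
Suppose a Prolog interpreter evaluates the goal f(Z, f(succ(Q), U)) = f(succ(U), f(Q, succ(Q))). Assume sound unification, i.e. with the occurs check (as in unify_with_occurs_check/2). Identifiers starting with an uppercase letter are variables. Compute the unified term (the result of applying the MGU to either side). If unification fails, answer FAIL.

Decompose f/2: Z = succ(U),  f(succ(Q), U) = f(Q, succ(Q)).
Bind Z := succ(U); no other remaining equation mentions Z.
Decompose f/2: succ(Q) = Q,  U = succ(Q).
Occurs check fails: Q occurs in succ(Q); the equation Q = succ(Q) has no finite solution.

FAIL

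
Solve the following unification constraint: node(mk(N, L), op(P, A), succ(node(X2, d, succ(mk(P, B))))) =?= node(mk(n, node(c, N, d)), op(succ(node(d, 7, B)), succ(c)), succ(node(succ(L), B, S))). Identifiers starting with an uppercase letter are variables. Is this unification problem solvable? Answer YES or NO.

Decompose node/3: mk(N, L) =?= mk(n, node(c, N, d)),  op(P, A) =?= op(succ(node(d, 7, B)), succ(c)),  succ(node(X2, d, succ(mk(P, B)))) =?= succ(node(succ(L), B, S)).
Decompose mk/2: N =?= n,  L =?= node(c, N, d).
Bind N := n; substituting into the one remaining equation that mentions N gives: L =?= node(c, n, d).
Bind L := node(c, n, d); substituting into the one remaining equation that mentions L gives: succ(node(X2, d, succ(mk(P, B)))) =?= succ(node(succ(node(c, n, d)), B, S)).
Decompose op/2: P =?= succ(node(d, 7, B)),  A =?= succ(c).
Bind P := succ(node(d, 7, B)); substituting into the one remaining equation that mentions P gives: succ(node(X2, d, succ(mk(succ(node(d, 7, B)), B)))) =?= succ(node(succ(node(c, n, d)), B, S)).
Bind A := succ(c); no other remaining equation mentions A.
Decompose succ/1: node(X2, d, succ(mk(succ(node(d, 7, B)), B))) =?= node(succ(node(c, n, d)), B, S).
Decompose node/3: X2 =?= succ(node(c, n, d)),  d =?= B,  succ(mk(succ(node(d, 7, B)), B)) =?= S.
Bind X2 := succ(node(c, n, d)); no other remaining equation mentions X2.
Bind B := d; substituting into the remaining equation gives: succ(mk(succ(node(d, 7, d)), d)) =?= S. Substituting into the earlier binding gives P := succ(node(d, 7, d)).
Bind S := succ(mk(succ(node(d, 7, d)), d)).
No equations remain and no clash or occurs-check failure arose, so a unifier exists.

YES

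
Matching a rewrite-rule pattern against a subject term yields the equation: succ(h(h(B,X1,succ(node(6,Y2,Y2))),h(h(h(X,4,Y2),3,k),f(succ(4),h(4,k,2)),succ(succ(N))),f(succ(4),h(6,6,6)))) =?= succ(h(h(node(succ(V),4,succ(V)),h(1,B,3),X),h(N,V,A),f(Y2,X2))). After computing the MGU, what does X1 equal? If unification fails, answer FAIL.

Decompose succ/1: h(h(B,X1,succ(node(6,Y2,Y2))),h(h(h(X,4,Y2),3,k),f(succ(4),h(4,k,2)),succ(succ(N))),f(succ(4),h(6,6,6))) =?= h(h(node(succ(V),4,succ(V)),h(1,B,3),X),h(N,V,A),f(Y2,X2)).
Decompose h/3: h(B,X1,succ(node(6,Y2,Y2))) =?= h(node(succ(V),4,succ(V)),h(1,B,3),X),  h(h(h(X,4,Y2),3,k),f(succ(4),h(4,k,2)),succ(succ(N))) =?= h(N,V,A),  f(succ(4),h(6,6,6)) =?= f(Y2,X2).
Decompose h/3: B =?= node(succ(V),4,succ(V)),  X1 =?= h(1,B,3),  succ(node(6,Y2,Y2)) =?= X.
Bind B := node(succ(V),4,succ(V)); substituting into the one remaining equation that mentions B gives: X1 =?= h(1,node(succ(V),4,succ(V)),3).
Bind X1 := h(1,node(succ(V),4,succ(V)),3); no other remaining equation mentions X1.
Bind X := succ(node(6,Y2,Y2)); substituting into the one remaining equation that mentions X gives: h(h(h(succ(node(6,Y2,Y2)),4,Y2),3,k),f(succ(4),h(4,k,2)),succ(succ(N))) =?= h(N,V,A).
Decompose h/3: h(h(succ(node(6,Y2,Y2)),4,Y2),3,k) =?= N,  f(succ(4),h(4,k,2)) =?= V,  succ(succ(N)) =?= A.
Bind N := h(h(succ(node(6,Y2,Y2)),4,Y2),3,k); substituting into the one remaining equation that mentions N gives: succ(succ(h(h(succ(node(6,Y2,Y2)),4,Y2),3,k))) =?= A.
Bind V := f(succ(4),h(4,k,2)); no other remaining equation mentions V. Substituting into the earlier bindings gives B := node(succ(f(succ(4),h(4,k,2))),4,succ(f(succ(4),h(4,k,2)))), X1 := h(1,node(succ(f(succ(4),h(4,k,2))),4,succ(f(succ(4),h(4,k,2)))),3).
Bind A := succ(succ(h(h(succ(node(6,Y2,Y2)),4,Y2),3,k))); no other remaining equation mentions A.
Decompose f/2: succ(4) =?= Y2,  h(6,6,6) =?= X2.
Bind Y2 := succ(4); no other remaining equation mentions Y2. Substituting into the earlier bindings gives X := succ(node(6,succ(4),succ(4))), N := h(h(succ(node(6,succ(4),succ(4))),4,succ(4)),3,k), A := succ(succ(h(h(succ(node(6,succ(4),succ(4))),4,succ(4)),3,k))).
Bind X2 := h(6,6,6).
MGU = { B -> node(succ(f(succ(4),h(4,k,2))),4,succ(f(succ(4),h(4,k,2)))), X1 -> h(1,node(succ(f(succ(4),h(4,k,2))),4,succ(f(succ(4),h(4,k,2)))),3), X -> succ(node(6,succ(4),succ(4))), N -> h(h(succ(node(6,succ(4),succ(4))),4,succ(4)),3,k), V -> f(succ(4),h(4,k,2)), A -> succ(succ(h(h(succ(node(6,succ(4),succ(4))),4,succ(4)),3,k))), Y2 -> succ(4), X2 -> h(6,6,6) }, so X1 -> h(1,node(succ(f(succ(4),h(4,k,2))),4,succ(f(succ(4),h(4,k,2)))),3).

h(1,node(succ(f(succ(4),h(4,k,2))),4,succ(f(succ(4),h(4,k,2)))),3)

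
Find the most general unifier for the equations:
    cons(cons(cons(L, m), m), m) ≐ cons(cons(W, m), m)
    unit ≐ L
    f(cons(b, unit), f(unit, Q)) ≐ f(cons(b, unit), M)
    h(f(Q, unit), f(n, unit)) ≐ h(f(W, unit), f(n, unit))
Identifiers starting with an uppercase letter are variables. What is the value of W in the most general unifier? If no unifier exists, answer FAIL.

cons(unit, m)

Decompose cons/2: cons(cons(L, m), m) ≐ cons(W, m),  m ≐ m.
Decompose cons/2: cons(L, m) ≐ W,  m ≐ m.
Bind W := cons(L, m); substituting into the one remaining equation that mentions W gives: h(f(Q, unit), f(n, unit)) ≐ h(f(cons(L, m), unit), f(n, unit)).
Delete trivial equation m ≐ m.
Delete trivial equation m ≐ m.
Bind L := unit; substituting into the one remaining equation that mentions L gives: h(f(Q, unit), f(n, unit)) ≐ h(f(cons(unit, m), unit), f(n, unit)). Substituting into the earlier binding gives W := cons(unit, m).
Decompose f/2: cons(b, unit) ≐ cons(b, unit),  f(unit, Q) ≐ M.
Delete trivial equation cons(b, unit) ≐ cons(b, unit).
Bind M := f(unit, Q); no other remaining equation mentions M.
Decompose h/2: f(Q, unit) ≐ f(cons(unit, m), unit),  f(n, unit) ≐ f(n, unit).
Decompose f/2: Q ≐ cons(unit, m),  unit ≐ unit.
Bind Q := cons(unit, m); no other remaining equation mentions Q. Substituting into the earlier binding gives M := f(unit, cons(unit, m)).
Delete trivial equation unit ≐ unit.
Delete trivial equation f(n, unit) ≐ f(n, unit).
MGU = { W := cons(unit, m), L := unit, M := f(unit, cons(unit, m)), Q := cons(unit, m) }, so W := cons(unit, m).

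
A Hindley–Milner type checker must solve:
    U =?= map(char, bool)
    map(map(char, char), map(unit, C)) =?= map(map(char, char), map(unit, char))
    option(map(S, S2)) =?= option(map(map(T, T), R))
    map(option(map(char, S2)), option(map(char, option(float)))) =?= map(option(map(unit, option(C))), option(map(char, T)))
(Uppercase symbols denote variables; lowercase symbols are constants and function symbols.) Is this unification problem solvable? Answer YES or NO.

NO

Bind U := map(char, bool); no other remaining equation mentions U.
Decompose map/2: map(char, char) =?= map(char, char),  map(unit, C) =?= map(unit, char).
Delete trivial equation map(char, char) =?= map(char, char).
Decompose map/2: unit =?= unit,  C =?= char.
Delete trivial equation unit =?= unit.
Bind C := char; substituting into the one remaining equation that mentions C gives: map(option(map(char, S2)), option(map(char, option(float)))) =?= map(option(map(unit, option(char))), option(map(char, T))).
Decompose option/1: map(S, S2) =?= map(map(T, T), R).
Decompose map/2: S =?= map(T, T),  S2 =?= R.
Bind S := map(T, T); no other remaining equation mentions S.
Bind S2 := R; substituting into the remaining equation gives: map(option(map(char, R)), option(map(char, option(float)))) =?= map(option(map(unit, option(char))), option(map(char, T))).
Decompose map/2: option(map(char, R)) =?= option(map(unit, option(char))),  option(map(char, option(float))) =?= option(map(char, T)).
Decompose option/1: map(char, R) =?= map(unit, option(char)).
Decompose map/2: char =?= unit,  R =?= option(char).
Clash: constants char and unit differ; no unifier exists.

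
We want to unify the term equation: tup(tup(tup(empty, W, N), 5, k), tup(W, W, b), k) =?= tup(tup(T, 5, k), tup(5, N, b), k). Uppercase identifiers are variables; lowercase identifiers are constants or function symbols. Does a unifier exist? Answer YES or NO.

YES

Decompose tup/3: tup(tup(empty, W, N), 5, k) =?= tup(T, 5, k),  tup(W, W, b) =?= tup(5, N, b),  k =?= k.
Decompose tup/3: tup(empty, W, N) =?= T,  5 =?= 5,  k =?= k.
Bind T := tup(empty, W, N); no other remaining equation mentions T.
Delete trivial equation 5 =?= 5.
Delete trivial equation k =?= k.
Decompose tup/3: W =?= 5,  W =?= N,  b =?= b.
Bind W := 5; substituting into the one remaining equation that mentions W gives: 5 =?= N. Substituting into the earlier binding gives T := tup(empty, 5, N).
Bind N := 5; no other remaining equation mentions N. Substituting into the earlier binding gives T := tup(empty, 5, 5).
Delete trivial equation b =?= b.
Delete trivial equation k =?= k.
No equations remain and no clash or occurs-check failure arose, so a unifier exists.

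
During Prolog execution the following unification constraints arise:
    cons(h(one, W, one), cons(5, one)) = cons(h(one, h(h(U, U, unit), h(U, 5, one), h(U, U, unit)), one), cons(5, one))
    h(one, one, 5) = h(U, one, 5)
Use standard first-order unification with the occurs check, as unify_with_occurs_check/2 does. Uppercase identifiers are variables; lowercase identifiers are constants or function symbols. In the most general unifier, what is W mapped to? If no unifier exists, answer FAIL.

h(h(one, one, unit), h(one, 5, one), h(one, one, unit))

Decompose cons/2: h(one, W, one) = h(one, h(h(U, U, unit), h(U, 5, one), h(U, U, unit)), one),  cons(5, one) = cons(5, one).
Decompose h/3: one = one,  W = h(h(U, U, unit), h(U, 5, one), h(U, U, unit)),  one = one.
Delete trivial equation one = one.
Bind W := h(h(U, U, unit), h(U, 5, one), h(U, U, unit)); no other remaining equation mentions W.
Delete trivial equation one = one.
Delete trivial equation cons(5, one) = cons(5, one).
Decompose h/3: one = U,  one = one,  5 = 5.
Bind U := one; no other remaining equation mentions U. Substituting into the earlier binding gives W := h(h(one, one, unit), h(one, 5, one), h(one, one, unit)).
Delete trivial equation one = one.
Delete trivial equation 5 = 5.
MGU = { W = h(h(one, one, unit), h(one, 5, one), h(one, one, unit)), U = one }, so W = h(h(one, one, unit), h(one, 5, one), h(one, one, unit)).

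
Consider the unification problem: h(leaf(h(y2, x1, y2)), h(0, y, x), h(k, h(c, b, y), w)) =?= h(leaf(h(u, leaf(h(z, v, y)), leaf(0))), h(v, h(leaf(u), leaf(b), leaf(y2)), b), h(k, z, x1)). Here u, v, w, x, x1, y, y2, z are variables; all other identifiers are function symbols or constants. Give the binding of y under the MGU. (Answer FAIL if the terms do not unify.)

h(leaf(leaf(0)), leaf(b), leaf(leaf(0)))

Decompose h/3: leaf(h(y2, x1, y2)) =?= leaf(h(u, leaf(h(z, v, y)), leaf(0))),  h(0, y, x) =?= h(v, h(leaf(u), leaf(b), leaf(y2)), b),  h(k, h(c, b, y), w) =?= h(k, z, x1).
Decompose leaf/1: h(y2, x1, y2) =?= h(u, leaf(h(z, v, y)), leaf(0)).
Decompose h/3: y2 =?= u,  x1 =?= leaf(h(z, v, y)),  y2 =?= leaf(0).
Bind y2 := u; substituting into the 2 remaining equations that mention y2 gives: u =?= leaf(0),  h(0, y, x) =?= h(v, h(leaf(u), leaf(b), leaf(u)), b).
Bind x1 := leaf(h(z, v, y)); substituting into the one remaining equation that mentions x1 gives: h(k, h(c, b, y), w) =?= h(k, z, leaf(h(z, v, y))).
Bind u := leaf(0); substituting into the one remaining equation that mentions u gives: h(0, y, x) =?= h(v, h(leaf(leaf(0)), leaf(b), leaf(leaf(0))), b). Substituting into the earlier binding gives y2 := leaf(0).
Decompose h/3: 0 =?= v,  y =?= h(leaf(leaf(0)), leaf(b), leaf(leaf(0))),  x =?= b.
Bind v := 0; substituting into the one remaining equation that mentions v gives: h(k, h(c, b, y), w) =?= h(k, z, leaf(h(z, 0, y))). Substituting into the earlier binding gives x1 := leaf(h(z, 0, y)).
Bind y := h(leaf(leaf(0)), leaf(b), leaf(leaf(0))); substituting into the one remaining equation that mentions y gives: h(k, h(c, b, h(leaf(leaf(0)), leaf(b), leaf(leaf(0)))), w) =?= h(k, z, leaf(h(z, 0, h(leaf(leaf(0)), leaf(b), leaf(leaf(0)))))). Substituting into the earlier binding gives x1 := leaf(h(z, 0, h(leaf(leaf(0)), leaf(b), leaf(leaf(0))))).
Bind x := b; no other remaining equation mentions x.
Decompose h/3: k =?= k,  h(c, b, h(leaf(leaf(0)), leaf(b), leaf(leaf(0)))) =?= z,  w =?= leaf(h(z, 0, h(leaf(leaf(0)), leaf(b), leaf(leaf(0))))).
Delete trivial equation k =?= k.
Bind z := h(c, b, h(leaf(leaf(0)), leaf(b), leaf(leaf(0)))); substituting into the remaining equation gives: w =?= leaf(h(h(c, b, h(leaf(leaf(0)), leaf(b), leaf(leaf(0)))), 0, h(leaf(leaf(0)), leaf(b), leaf(leaf(0))))). Substituting into the earlier binding gives x1 := leaf(h(h(c, b, h(leaf(leaf(0)), leaf(b), leaf(leaf(0)))), 0, h(leaf(leaf(0)), leaf(b), leaf(leaf(0))))).
Bind w := leaf(h(h(c, b, h(leaf(leaf(0)), leaf(b), leaf(leaf(0)))), 0, h(leaf(leaf(0)), leaf(b), leaf(leaf(0))))).
MGU = { y2 -> leaf(0), x1 -> leaf(h(h(c, b, h(leaf(leaf(0)), leaf(b), leaf(leaf(0)))), 0, h(leaf(leaf(0)), leaf(b), leaf(leaf(0))))), u -> leaf(0), v -> 0, y -> h(leaf(leaf(0)), leaf(b), leaf(leaf(0))), x -> b, z -> h(c, b, h(leaf(leaf(0)), leaf(b), leaf(leaf(0)))), w -> leaf(h(h(c, b, h(leaf(leaf(0)), leaf(b), leaf(leaf(0)))), 0, h(leaf(leaf(0)), leaf(b), leaf(leaf(0))))) }, so y -> h(leaf(leaf(0)), leaf(b), leaf(leaf(0))).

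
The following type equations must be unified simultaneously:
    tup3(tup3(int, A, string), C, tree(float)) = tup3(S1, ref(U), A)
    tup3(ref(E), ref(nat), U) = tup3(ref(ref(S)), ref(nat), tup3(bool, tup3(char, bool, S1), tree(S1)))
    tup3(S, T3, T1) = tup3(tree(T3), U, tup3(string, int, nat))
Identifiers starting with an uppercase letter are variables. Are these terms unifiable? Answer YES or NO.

YES

Decompose tup3/3: tup3(int, A, string) = S1,  C = ref(U),  tree(float) = A.
Bind S1 := tup3(int, A, string); substituting into the one remaining equation that mentions S1 gives: tup3(ref(E), ref(nat), U) = tup3(ref(ref(S)), ref(nat), tup3(bool, tup3(char, bool, tup3(int, A, string)), tree(tup3(int, A, string)))).
Bind C := ref(U); no other remaining equation mentions C.
Bind A := tree(float); substituting into the one remaining equation that mentions A gives: tup3(ref(E), ref(nat), U) = tup3(ref(ref(S)), ref(nat), tup3(bool, tup3(char, bool, tup3(int, tree(float), string)), tree(tup3(int, tree(float), string)))). Substituting into the earlier binding gives S1 := tup3(int, tree(float), string).
Decompose tup3/3: ref(E) = ref(ref(S)),  ref(nat) = ref(nat),  U = tup3(bool, tup3(char, bool, tup3(int, tree(float), string)), tree(tup3(int, tree(float), string))).
Decompose ref/1: E = ref(S).
Bind E := ref(S); no other remaining equation mentions E.
Delete trivial equation ref(nat) = ref(nat).
Bind U := tup3(bool, tup3(char, bool, tup3(int, tree(float), string)), tree(tup3(int, tree(float), string))); substituting into the remaining equation gives: tup3(S, T3, T1) = tup3(tree(T3), tup3(bool, tup3(char, bool, tup3(int, tree(float), string)), tree(tup3(int, tree(float), string))), tup3(string, int, nat)). Substituting into the earlier binding gives C := ref(tup3(bool, tup3(char, bool, tup3(int, tree(float), string)), tree(tup3(int, tree(float), string)))).
Decompose tup3/3: S = tree(T3),  T3 = tup3(bool, tup3(char, bool, tup3(int, tree(float), string)), tree(tup3(int, tree(float), string))),  T1 = tup3(string, int, nat).
Bind S := tree(T3); no other remaining equation mentions S. Substituting into the earlier binding gives E := ref(tree(T3)).
Bind T3 := tup3(bool, tup3(char, bool, tup3(int, tree(float), string)), tree(tup3(int, tree(float), string))); no other remaining equation mentions T3. Substituting into the earlier bindings gives E := ref(tree(tup3(bool, tup3(char, bool, tup3(int, tree(float), string)), tree(tup3(int, tree(float), string))))), S := tree(tup3(bool, tup3(char, bool, tup3(int, tree(float), string)), tree(tup3(int, tree(float), string)))).
Bind T1 := tup3(string, int, nat).
No equations remain and no clash or occurs-check failure arose, so a unifier exists.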